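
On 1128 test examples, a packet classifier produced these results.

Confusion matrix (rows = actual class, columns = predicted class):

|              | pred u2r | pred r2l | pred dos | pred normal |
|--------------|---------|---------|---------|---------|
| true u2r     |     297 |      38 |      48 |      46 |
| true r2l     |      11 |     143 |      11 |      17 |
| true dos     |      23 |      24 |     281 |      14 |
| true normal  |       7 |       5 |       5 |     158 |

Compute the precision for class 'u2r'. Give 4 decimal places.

precision = TP/(TP+FP).
u2r: TP=297, FP=11+23+7=41 → 297/338 = 0.87870

0.8787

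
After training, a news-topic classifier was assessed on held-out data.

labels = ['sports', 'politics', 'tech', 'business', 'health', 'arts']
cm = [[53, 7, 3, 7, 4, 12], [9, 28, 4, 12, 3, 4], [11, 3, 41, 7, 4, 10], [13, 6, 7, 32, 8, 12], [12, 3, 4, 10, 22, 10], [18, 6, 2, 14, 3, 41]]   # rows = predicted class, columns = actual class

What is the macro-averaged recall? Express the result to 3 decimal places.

0.501

Per-class recall (TP/(TP+FN)):
  sports: TP=53, FN=9+11+13+12+18=63 → 53/116 = 0.4569
  politics: TP=28, FN=7+3+6+3+6=25 → 28/53 = 0.5283
  tech: TP=41, FN=3+4+7+4+2=20 → 41/61 = 0.6721
  business: TP=32, FN=7+12+7+10+14=50 → 32/82 = 0.3902
  health: TP=22, FN=4+3+4+8+3=22 → 22/44 = 0.5000
  arts: TP=41, FN=12+4+10+12+10=48 → 41/89 = 0.4607
Macro-recall = mean = (0.4569 + 0.5283 + 0.6721 + 0.3902 + 0.5000 + 0.4607) / 6 = 0.501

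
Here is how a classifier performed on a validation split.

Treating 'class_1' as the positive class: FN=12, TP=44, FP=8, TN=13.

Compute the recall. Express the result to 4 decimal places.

Recall = TP/(TP+FN) = 44/(44+12) = 44/56 = 0.7857

0.7857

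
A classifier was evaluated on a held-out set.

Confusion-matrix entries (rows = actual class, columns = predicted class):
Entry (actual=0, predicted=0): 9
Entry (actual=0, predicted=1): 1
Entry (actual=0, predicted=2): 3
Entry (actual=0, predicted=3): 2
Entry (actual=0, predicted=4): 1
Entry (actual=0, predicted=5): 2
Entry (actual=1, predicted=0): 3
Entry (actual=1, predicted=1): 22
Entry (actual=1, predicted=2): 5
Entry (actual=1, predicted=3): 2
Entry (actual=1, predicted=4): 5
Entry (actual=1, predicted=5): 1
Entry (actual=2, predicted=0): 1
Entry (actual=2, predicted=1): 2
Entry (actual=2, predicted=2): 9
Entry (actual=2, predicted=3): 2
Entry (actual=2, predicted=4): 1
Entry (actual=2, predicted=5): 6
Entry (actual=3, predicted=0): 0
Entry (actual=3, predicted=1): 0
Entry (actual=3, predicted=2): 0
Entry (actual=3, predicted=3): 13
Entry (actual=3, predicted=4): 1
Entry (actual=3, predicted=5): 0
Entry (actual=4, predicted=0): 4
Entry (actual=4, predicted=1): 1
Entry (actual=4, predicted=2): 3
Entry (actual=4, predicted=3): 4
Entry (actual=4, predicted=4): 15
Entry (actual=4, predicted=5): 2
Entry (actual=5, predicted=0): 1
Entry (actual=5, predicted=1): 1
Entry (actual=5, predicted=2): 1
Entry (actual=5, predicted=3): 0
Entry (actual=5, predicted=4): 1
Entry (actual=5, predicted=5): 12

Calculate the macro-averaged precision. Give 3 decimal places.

Per-class precision (TP/(TP+FP)):
  0: TP=9, FP=3+1+0+4+1=9 → 9/18 = 0.5000
  1: TP=22, FP=1+2+0+1+1=5 → 22/27 = 0.8148
  2: TP=9, FP=3+5+0+3+1=12 → 9/21 = 0.4286
  3: TP=13, FP=2+2+2+4+0=10 → 13/23 = 0.5652
  4: TP=15, FP=1+5+1+1+1=9 → 15/24 = 0.6250
  5: TP=12, FP=2+1+6+0+2=11 → 12/23 = 0.5217
Macro-precision = mean = (0.5000 + 0.8148 + 0.4286 + 0.5652 + 0.6250 + 0.5217) / 6 = 0.576

0.576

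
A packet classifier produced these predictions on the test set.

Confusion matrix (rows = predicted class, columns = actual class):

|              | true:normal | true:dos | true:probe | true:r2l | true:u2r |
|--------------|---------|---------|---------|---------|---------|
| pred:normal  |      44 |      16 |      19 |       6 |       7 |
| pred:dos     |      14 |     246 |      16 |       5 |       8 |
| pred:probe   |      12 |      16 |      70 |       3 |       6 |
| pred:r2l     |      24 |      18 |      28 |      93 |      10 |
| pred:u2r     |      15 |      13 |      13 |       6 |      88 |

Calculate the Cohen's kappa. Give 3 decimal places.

Observed agreement pₒ = trace/N = 541/796 = 0.6796
Expected agreement pₑ = Σ (rowᵢ·colᵢ)/N² = (109·92 + 309·289 + 146·107 + 113·173 + 119·135)/796² = 0.2376
κ = (pₒ − pₑ)/(1 − pₑ) = (0.6796 − 0.2376)/(1 − 0.2376) = 0.580

0.580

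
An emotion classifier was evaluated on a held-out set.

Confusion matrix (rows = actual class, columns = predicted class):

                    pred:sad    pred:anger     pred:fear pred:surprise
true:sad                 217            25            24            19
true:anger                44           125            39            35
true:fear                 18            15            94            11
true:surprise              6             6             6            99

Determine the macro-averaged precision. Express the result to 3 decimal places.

0.668

Per-class precision (TP/(TP+FP)):
  sad: TP=217, FP=44+18+6=68 → 217/285 = 0.7614
  anger: TP=125, FP=25+15+6=46 → 125/171 = 0.7310
  fear: TP=94, FP=24+39+6=69 → 94/163 = 0.5767
  surprise: TP=99, FP=19+35+11=65 → 99/164 = 0.6037
Macro-precision = mean = (0.7614 + 0.7310 + 0.5767 + 0.6037) / 4 = 0.668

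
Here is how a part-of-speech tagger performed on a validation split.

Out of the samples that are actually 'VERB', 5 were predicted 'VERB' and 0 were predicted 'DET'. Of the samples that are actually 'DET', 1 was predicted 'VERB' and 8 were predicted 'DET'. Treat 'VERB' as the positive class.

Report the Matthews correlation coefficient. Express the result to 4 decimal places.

0.8607

MCC = (TP·TN − FP·FN) / √((TP+FP)(TP+FN)(TN+FP)(TN+FN))
Numerator = 5·8 − 1·0 = 40
Denominator = √(6·5·9·8) = √2160 = 46.4758
MCC = 40 / 46.4758 = 0.8607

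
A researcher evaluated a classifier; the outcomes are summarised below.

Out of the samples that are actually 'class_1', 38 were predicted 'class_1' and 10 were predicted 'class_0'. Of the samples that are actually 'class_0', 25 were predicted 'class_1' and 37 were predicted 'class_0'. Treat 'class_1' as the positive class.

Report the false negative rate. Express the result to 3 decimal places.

FNR = FN/(FN+TP) = 10/(10+38) = 0.208

0.208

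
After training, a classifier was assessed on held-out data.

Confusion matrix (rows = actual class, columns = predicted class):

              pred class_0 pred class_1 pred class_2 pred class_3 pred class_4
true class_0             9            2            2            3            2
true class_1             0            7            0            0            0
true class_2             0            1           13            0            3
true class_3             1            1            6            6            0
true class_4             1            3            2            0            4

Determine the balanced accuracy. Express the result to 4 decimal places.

Balanced accuracy = mean of per-class recall.
  class_0: recall = 9/18 = 0.50000
  class_1: recall = 7/7 = 1.00000
  class_2: recall = 13/17 = 0.76471
  class_3: recall = 6/14 = 0.42857
  class_4: recall = 4/10 = 0.40000
Mean = (0.50000 + 1.00000 + 0.76471 + 0.42857 + 0.40000) / 5 = 0.6187

0.6187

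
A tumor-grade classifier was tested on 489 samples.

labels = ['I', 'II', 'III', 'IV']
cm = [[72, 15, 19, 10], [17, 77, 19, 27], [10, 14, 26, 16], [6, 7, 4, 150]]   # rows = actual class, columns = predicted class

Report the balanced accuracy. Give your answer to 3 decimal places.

0.616

Balanced accuracy = mean of per-class recall.
  I: recall = 72/116 = 0.6207
  II: recall = 77/140 = 0.5500
  III: recall = 26/66 = 0.3939
  IV: recall = 150/167 = 0.8982
Mean = (0.6207 + 0.5500 + 0.3939 + 0.8982) / 4 = 0.616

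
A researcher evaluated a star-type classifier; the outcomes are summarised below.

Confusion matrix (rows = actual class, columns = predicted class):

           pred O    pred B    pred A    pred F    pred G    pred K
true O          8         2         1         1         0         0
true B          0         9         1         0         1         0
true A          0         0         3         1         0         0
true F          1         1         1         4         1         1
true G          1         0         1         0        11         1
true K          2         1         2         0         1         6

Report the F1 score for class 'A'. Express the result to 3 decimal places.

0.462

F1 score = 2·TP/(2·TP+FP+FN).
A: TP=3, FP=1+1+1+1+2=6, FN=0+0+1+0+0=1 → 6/13 = 0.4615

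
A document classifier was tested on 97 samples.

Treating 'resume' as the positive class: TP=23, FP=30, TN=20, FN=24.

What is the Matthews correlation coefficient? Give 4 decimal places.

-0.1111

MCC = (TP·TN − FP·FN) / √((TP+FP)(TP+FN)(TN+FP)(TN+FN))
Numerator = 23·20 − 30·24 = -260
Denominator = √(53·47·50·44) = √5480200 = 2340.9827
MCC = -260 / 2340.9827 = -0.1111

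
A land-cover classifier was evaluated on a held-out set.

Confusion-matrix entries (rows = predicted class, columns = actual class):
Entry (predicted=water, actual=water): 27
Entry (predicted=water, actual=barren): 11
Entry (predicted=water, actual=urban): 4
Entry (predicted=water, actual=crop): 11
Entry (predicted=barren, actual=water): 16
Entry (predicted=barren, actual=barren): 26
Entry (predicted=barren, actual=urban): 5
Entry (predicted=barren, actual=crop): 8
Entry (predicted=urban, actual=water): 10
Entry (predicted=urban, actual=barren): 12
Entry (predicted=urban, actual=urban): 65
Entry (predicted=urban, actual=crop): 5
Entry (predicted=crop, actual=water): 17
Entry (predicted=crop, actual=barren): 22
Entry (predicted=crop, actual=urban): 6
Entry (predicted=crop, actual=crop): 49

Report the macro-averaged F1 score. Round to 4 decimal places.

0.5486

Per-class F1 score (2·TP/(2·TP+FP+FN)):
  water: TP=27, FP=11+4+11=26, FN=16+10+17=43 → 54/123 = 0.43902
  barren: TP=26, FP=16+5+8=29, FN=11+12+22=45 → 52/126 = 0.41270
  urban: TP=65, FP=10+12+5=27, FN=4+5+6=15 → 130/172 = 0.75581
  crop: TP=49, FP=17+22+6=45, FN=11+8+5=24 → 98/167 = 0.58683
Macro-F1 score = mean = (0.43902 + 0.41270 + 0.75581 + 0.58683) / 4 = 0.5486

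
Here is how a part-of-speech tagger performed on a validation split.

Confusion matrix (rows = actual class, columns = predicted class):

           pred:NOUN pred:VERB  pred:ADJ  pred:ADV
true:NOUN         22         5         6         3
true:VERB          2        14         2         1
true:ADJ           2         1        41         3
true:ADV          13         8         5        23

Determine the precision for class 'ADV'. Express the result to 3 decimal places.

0.767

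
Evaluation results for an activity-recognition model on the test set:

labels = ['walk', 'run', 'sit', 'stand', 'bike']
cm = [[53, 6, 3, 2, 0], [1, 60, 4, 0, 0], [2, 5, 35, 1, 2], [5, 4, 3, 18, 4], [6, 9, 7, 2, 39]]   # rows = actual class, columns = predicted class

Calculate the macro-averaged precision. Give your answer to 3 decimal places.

0.766

Per-class precision (TP/(TP+FP)):
  walk: TP=53, FP=1+2+5+6=14 → 53/67 = 0.7910
  run: TP=60, FP=6+5+4+9=24 → 60/84 = 0.7143
  sit: TP=35, FP=3+4+3+7=17 → 35/52 = 0.6731
  stand: TP=18, FP=2+0+1+2=5 → 18/23 = 0.7826
  bike: TP=39, FP=0+0+2+4=6 → 39/45 = 0.8667
Macro-precision = mean = (0.7910 + 0.7143 + 0.6731 + 0.7826 + 0.8667) / 5 = 0.766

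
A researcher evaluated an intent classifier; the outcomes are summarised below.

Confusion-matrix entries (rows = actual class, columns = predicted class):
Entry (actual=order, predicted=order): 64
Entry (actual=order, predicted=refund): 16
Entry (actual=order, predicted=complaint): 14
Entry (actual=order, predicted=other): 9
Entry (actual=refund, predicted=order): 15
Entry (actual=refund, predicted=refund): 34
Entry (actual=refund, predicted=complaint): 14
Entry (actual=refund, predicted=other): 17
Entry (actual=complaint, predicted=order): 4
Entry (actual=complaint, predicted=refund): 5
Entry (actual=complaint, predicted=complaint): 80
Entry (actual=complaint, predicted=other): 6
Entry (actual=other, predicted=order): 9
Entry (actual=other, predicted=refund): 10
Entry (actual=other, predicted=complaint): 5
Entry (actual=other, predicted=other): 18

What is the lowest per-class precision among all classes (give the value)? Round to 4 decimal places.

0.3600

Per-class precision (TP/(TP+FP)):
  order: TP=64, FP=15+4+9=28 → 64/92 = 0.69565
  refund: TP=34, FP=16+5+10=31 → 34/65 = 0.52308
  complaint: TP=80, FP=14+14+5=33 → 80/113 = 0.70796
  other: TP=18, FP=9+17+6=32 → 18/50 = 0.36000
Lowest is class 'other' with precision = 0.3600.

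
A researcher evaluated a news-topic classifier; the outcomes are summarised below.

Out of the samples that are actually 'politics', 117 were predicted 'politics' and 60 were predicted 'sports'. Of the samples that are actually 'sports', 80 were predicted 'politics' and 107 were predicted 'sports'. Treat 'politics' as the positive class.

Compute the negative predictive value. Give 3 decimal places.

0.641

NPV = TN/(TN+FN) = 107/(107+60) = 0.641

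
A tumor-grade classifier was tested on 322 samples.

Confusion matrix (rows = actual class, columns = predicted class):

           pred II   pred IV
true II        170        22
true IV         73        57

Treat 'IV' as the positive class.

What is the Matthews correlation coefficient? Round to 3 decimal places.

0.369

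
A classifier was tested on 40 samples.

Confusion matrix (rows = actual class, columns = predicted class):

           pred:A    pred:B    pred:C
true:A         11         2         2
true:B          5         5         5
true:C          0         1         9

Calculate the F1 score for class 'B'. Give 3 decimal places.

0.435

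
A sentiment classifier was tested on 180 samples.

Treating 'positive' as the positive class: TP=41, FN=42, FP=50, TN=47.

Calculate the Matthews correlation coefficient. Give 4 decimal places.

-0.0214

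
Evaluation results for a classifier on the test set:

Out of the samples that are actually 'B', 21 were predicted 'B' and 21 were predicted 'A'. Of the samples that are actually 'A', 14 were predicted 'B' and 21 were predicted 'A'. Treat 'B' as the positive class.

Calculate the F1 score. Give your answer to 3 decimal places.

Precision = TP/(TP+FP) = 21/35 = 0.6000
Recall = TP/(TP+FN) = 21/42 = 0.5000
F1 = 2·TP/(2·TP+FP+FN) = 42/77 = 0.545

0.545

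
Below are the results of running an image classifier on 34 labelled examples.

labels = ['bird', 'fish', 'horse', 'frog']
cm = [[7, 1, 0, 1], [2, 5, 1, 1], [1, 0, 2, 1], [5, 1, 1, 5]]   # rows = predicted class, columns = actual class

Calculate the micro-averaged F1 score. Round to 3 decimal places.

0.559

Micro-averaging pools counts across classes: ΣTP=19, ΣFP=15, ΣFN=15.
Micro-F1 score = 2·TP/(2·TP+FP+FN) on pooled counts = 0.559 (equals overall accuracy in single-label multiclass).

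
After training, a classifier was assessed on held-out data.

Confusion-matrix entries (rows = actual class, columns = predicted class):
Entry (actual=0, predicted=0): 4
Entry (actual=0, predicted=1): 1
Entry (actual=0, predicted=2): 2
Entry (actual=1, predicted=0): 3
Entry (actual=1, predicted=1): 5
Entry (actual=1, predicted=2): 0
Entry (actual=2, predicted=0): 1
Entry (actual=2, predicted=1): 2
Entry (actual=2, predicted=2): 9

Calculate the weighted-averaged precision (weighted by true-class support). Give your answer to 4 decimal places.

Per-class precision (TP/(TP+FP)):
  0: TP=4, FP=3+1=4 → 4/8 = 0.50000
  1: TP=5, FP=1+2=3 → 5/8 = 0.62500
  2: TP=9, FP=2+0=2 → 9/11 = 0.81818
Weighted-precision = Σ (supportᵢ/N)·precisionᵢ with N=27: (7/27)·0.50000 + (8/27)·0.62500 + (12/27)·0.81818 = 0.6785

0.6785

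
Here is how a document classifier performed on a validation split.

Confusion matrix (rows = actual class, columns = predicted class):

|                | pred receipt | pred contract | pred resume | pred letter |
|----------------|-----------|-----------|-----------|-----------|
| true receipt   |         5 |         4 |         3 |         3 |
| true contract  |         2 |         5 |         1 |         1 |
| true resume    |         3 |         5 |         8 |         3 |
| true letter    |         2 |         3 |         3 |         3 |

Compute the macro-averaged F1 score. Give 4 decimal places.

0.3778

Per-class F1 score (2·TP/(2·TP+FP+FN)):
  receipt: TP=5, FP=2+3+2=7, FN=4+3+3=10 → 10/27 = 0.37037
  contract: TP=5, FP=4+5+3=12, FN=2+1+1=4 → 10/26 = 0.38462
  resume: TP=8, FP=3+1+3=7, FN=3+5+3=11 → 16/34 = 0.47059
  letter: TP=3, FP=3+1+3=7, FN=2+3+3=8 → 6/21 = 0.28571
Macro-F1 score = mean = (0.37037 + 0.38462 + 0.47059 + 0.28571) / 4 = 0.3778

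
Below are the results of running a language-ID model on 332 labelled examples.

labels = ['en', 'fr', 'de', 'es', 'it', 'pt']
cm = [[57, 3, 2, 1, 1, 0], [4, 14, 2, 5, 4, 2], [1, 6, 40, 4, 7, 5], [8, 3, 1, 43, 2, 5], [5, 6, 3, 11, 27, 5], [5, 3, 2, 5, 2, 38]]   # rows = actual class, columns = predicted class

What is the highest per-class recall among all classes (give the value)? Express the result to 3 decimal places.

0.891

Per-class recall (TP/(TP+FN)):
  en: TP=57, FN=3+2+1+1+0=7 → 57/64 = 0.8906
  fr: TP=14, FN=4+2+5+4+2=17 → 14/31 = 0.4516
  de: TP=40, FN=1+6+4+7+5=23 → 40/63 = 0.6349
  es: TP=43, FN=8+3+1+2+5=19 → 43/62 = 0.6935
  it: TP=27, FN=5+6+3+11+5=30 → 27/57 = 0.4737
  pt: TP=38, FN=5+3+2+5+2=17 → 38/55 = 0.6909
Highest is class 'en' with recall = 0.891.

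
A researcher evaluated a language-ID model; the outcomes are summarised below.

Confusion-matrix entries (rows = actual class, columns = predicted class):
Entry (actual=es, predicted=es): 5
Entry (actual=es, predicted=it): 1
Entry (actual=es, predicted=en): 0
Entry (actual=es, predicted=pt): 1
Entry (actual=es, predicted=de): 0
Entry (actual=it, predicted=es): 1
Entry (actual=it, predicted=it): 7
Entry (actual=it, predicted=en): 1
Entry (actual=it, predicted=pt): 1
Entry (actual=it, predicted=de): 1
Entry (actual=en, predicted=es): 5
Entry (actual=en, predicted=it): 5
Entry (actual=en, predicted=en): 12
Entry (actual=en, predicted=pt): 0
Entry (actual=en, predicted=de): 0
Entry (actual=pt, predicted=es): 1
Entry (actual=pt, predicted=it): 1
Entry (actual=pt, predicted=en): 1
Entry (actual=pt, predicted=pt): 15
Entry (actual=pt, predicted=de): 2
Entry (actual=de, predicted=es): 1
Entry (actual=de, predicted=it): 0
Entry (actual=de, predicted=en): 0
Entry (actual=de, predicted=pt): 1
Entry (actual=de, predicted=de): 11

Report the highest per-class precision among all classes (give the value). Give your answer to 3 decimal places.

0.857

Per-class precision (TP/(TP+FP)):
  es: TP=5, FP=1+5+1+1=8 → 5/13 = 0.3846
  it: TP=7, FP=1+5+1+0=7 → 7/14 = 0.5000
  en: TP=12, FP=0+1+1+0=2 → 12/14 = 0.8571
  pt: TP=15, FP=1+1+0+1=3 → 15/18 = 0.8333
  de: TP=11, FP=0+1+0+2=3 → 11/14 = 0.7857
Highest is class 'en' with precision = 0.857.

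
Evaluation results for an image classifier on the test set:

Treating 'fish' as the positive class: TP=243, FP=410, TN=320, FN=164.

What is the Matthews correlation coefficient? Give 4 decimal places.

0.0343

MCC = (TP·TN − FP·FN) / √((TP+FP)(TP+FN)(TN+FP)(TN+FN))
Numerator = 243·320 − 410·164 = 10520
Denominator = √(653·407·730·484) = √93902209720 = 306434.6745
MCC = 10520 / 306434.6745 = 0.0343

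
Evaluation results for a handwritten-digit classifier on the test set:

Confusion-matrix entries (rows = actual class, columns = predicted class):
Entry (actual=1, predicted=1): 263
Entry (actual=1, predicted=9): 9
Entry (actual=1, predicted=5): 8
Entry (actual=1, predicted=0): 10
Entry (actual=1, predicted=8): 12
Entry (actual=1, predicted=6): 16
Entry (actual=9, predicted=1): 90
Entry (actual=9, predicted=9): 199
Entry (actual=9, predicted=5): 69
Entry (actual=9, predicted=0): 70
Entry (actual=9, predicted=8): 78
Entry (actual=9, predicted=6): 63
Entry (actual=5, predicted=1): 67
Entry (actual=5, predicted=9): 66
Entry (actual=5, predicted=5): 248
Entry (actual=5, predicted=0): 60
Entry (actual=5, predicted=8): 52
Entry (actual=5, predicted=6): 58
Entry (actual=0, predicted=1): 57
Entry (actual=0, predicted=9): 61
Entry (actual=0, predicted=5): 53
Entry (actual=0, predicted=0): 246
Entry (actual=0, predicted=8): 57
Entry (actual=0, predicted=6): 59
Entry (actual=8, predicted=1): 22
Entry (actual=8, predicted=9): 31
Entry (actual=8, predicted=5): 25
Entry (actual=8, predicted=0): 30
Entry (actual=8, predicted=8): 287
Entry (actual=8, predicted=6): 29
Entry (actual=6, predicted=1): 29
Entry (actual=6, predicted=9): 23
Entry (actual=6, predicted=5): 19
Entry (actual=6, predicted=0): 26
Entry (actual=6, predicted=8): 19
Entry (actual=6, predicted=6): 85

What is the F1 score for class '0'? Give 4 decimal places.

Take TP from the diagonal, FP from the rest of the '0' prediction marginal, FN from the rest of the '0' actual marginal.
F1 score = 2·TP/(2·TP+FP+FN).
0: TP=246, FP=10+70+60+30+26=196, FN=57+61+53+57+59=287 → 492/975 = 0.50462

0.5046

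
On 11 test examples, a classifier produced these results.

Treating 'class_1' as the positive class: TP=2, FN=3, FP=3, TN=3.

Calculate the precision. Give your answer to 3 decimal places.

Precision = TP/(TP+FP) = 2/(2+3) = 2/5 = 0.400

0.400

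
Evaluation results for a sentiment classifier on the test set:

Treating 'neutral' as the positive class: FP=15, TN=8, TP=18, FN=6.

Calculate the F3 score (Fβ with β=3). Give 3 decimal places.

0.723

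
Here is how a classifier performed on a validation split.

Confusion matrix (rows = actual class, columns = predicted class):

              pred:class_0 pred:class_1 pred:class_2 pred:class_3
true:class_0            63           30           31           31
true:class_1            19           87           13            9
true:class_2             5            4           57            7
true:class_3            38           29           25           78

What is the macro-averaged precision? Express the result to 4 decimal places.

0.5401

Per-class precision (TP/(TP+FP)):
  class_0: TP=63, FP=19+5+38=62 → 63/125 = 0.50400
  class_1: TP=87, FP=30+4+29=63 → 87/150 = 0.58000
  class_2: TP=57, FP=31+13+25=69 → 57/126 = 0.45238
  class_3: TP=78, FP=31+9+7=47 → 78/125 = 0.62400
Macro-precision = mean = (0.50400 + 0.58000 + 0.45238 + 0.62400) / 4 = 0.5401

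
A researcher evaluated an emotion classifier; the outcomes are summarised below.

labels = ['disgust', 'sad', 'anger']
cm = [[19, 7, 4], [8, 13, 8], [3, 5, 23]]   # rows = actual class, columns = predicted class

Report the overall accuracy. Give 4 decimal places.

0.6111

Accuracy = trace / total = (19+13+23=55) / 90 = 55/90 = 0.6111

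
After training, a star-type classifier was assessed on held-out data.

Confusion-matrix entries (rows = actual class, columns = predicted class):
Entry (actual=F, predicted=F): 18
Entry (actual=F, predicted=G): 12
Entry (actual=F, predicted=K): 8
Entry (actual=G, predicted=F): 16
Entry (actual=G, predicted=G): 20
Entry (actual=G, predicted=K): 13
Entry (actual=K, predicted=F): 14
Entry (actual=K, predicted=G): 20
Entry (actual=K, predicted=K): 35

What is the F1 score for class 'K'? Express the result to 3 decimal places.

F1 score = 2·TP/(2·TP+FP+FN).
K: TP=35, FP=8+13=21, FN=14+20=34 → 70/125 = 0.5600

0.560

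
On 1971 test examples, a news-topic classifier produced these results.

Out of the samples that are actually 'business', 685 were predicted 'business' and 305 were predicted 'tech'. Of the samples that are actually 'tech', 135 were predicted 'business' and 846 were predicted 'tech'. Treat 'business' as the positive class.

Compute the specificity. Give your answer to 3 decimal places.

0.862

Specificity = TN/(TN+FP) = 846/(846+135) = 0.862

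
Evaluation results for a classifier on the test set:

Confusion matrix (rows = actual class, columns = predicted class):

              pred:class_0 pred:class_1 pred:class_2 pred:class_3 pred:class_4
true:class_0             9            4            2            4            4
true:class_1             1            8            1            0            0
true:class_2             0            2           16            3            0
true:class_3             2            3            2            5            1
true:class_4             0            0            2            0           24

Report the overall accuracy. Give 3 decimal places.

0.667

Accuracy = trace / total = (9+8+16+5+24=62) / 93 = 62/93 = 0.667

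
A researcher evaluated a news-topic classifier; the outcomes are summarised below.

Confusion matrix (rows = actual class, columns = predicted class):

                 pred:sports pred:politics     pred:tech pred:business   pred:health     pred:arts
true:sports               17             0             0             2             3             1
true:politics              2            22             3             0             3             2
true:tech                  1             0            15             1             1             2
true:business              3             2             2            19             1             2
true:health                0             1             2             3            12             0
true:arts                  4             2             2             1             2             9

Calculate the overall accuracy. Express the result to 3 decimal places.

0.662

Accuracy = trace / total = (17+22+15+19+12+9=94) / 142 = 94/142 = 0.662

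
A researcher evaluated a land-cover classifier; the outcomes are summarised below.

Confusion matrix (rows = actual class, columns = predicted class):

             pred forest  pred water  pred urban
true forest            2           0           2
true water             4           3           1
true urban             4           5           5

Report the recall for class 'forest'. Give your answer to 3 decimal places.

0.500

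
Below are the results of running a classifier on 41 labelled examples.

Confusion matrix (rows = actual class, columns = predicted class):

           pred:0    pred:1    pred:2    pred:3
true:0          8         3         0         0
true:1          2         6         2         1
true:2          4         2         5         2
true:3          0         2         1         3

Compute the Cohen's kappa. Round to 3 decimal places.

0.374

Observed agreement pₒ = trace/N = 22/41 = 0.5366
Expected agreement pₑ = Σ (rowᵢ·colᵢ)/N² = (11·14 + 11·13 + 13·8 + 6·6)/41² = 0.2600
κ = (pₒ − pₑ)/(1 − pₑ) = (0.5366 − 0.2600)/(1 − 0.2600) = 0.374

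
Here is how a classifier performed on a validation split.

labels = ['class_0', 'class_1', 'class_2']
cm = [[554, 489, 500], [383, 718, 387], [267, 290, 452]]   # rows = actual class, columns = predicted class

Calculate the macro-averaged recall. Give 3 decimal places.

0.430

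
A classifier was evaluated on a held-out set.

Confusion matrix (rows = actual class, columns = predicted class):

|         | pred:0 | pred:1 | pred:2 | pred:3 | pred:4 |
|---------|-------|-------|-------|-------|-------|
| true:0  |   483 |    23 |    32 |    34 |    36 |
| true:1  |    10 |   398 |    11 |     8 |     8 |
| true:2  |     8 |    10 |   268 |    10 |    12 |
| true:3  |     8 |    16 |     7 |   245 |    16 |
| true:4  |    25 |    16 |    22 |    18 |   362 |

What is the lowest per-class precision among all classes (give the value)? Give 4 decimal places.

0.7778

Per-class precision (TP/(TP+FP)):
  0: TP=483, FP=10+8+8+25=51 → 483/534 = 0.90449
  1: TP=398, FP=23+10+16+16=65 → 398/463 = 0.85961
  2: TP=268, FP=32+11+7+22=72 → 268/340 = 0.78824
  3: TP=245, FP=34+8+10+18=70 → 245/315 = 0.77778
  4: TP=362, FP=36+8+12+16=72 → 362/434 = 0.83410
Lowest is class '3' with precision = 0.7778.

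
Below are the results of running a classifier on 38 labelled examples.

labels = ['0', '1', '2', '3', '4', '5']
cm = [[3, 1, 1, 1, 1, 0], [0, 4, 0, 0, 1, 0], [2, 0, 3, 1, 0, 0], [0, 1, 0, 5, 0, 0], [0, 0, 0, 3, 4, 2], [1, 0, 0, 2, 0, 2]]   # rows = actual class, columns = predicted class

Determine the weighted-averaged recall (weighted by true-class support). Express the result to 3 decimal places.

0.553

Per-class recall (TP/(TP+FN)):
  0: TP=3, FN=1+1+1+1+0=4 → 3/7 = 0.4286
  1: TP=4, FN=0+0+0+1+0=1 → 4/5 = 0.8000
  2: TP=3, FN=2+0+1+0+0=3 → 3/6 = 0.5000
  3: TP=5, FN=0+1+0+0+0=1 → 5/6 = 0.8333
  4: TP=4, FN=0+0+0+3+2=5 → 4/9 = 0.4444
  5: TP=2, FN=1+0+0+2+0=3 → 2/5 = 0.4000
Weighted-recall = Σ (supportᵢ/N)·recallᵢ with N=38: (7/38)·0.4286 + (5/38)·0.8000 + (6/38)·0.5000 + (6/38)·0.8333 + (9/38)·0.4444 + (5/38)·0.4000 = 0.553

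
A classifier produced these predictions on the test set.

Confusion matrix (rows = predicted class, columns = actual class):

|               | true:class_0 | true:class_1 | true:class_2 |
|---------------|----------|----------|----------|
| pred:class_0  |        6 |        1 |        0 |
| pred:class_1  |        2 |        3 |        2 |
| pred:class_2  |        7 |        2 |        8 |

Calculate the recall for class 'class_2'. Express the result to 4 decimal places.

0.8000

One-vs-rest for 'class_2': TP = diagonal; FP = other classes predicted 'class_2'; FN = 'class_2' predicted as other.
recall = TP/(TP+FN).
class_2: TP=8, FN=0+2=2 → 8/10 = 0.80000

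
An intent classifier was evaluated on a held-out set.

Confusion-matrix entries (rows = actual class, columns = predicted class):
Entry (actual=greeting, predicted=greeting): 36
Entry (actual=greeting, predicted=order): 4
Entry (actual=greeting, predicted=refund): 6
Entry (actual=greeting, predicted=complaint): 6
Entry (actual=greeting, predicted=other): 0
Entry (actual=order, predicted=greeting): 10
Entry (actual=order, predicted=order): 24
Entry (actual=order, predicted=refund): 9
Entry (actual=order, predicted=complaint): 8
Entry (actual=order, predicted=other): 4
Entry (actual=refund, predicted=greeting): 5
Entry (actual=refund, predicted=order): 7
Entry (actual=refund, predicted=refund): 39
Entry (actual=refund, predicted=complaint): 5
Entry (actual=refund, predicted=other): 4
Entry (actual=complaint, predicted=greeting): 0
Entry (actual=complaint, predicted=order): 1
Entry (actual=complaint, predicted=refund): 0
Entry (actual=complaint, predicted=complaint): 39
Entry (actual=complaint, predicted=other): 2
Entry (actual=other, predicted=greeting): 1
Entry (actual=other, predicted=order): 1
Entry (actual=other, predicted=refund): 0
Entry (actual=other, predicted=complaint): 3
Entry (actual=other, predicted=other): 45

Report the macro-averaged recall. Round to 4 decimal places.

0.7214

Per-class recall (TP/(TP+FN)):
  greeting: TP=36, FN=4+6+6+0=16 → 36/52 = 0.69231
  order: TP=24, FN=10+9+8+4=31 → 24/55 = 0.43636
  refund: TP=39, FN=5+7+5+4=21 → 39/60 = 0.65000
  complaint: TP=39, FN=0+1+0+2=3 → 39/42 = 0.92857
  other: TP=45, FN=1+1+0+3=5 → 45/50 = 0.90000
Macro-recall = mean = (0.69231 + 0.43636 + 0.65000 + 0.92857 + 0.90000) / 5 = 0.7214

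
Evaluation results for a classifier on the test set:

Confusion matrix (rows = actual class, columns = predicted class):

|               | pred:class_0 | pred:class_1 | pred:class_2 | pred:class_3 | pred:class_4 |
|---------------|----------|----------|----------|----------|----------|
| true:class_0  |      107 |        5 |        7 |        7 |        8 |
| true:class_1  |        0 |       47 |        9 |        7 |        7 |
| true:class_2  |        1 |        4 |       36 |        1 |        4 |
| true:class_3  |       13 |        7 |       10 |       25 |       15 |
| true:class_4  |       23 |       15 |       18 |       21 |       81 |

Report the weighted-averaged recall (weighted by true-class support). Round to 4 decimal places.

0.6192

Per-class recall (TP/(TP+FN)):
  class_0: TP=107, FN=5+7+7+8=27 → 107/134 = 0.79851
  class_1: TP=47, FN=0+9+7+7=23 → 47/70 = 0.67143
  class_2: TP=36, FN=1+4+1+4=10 → 36/46 = 0.78261
  class_3: TP=25, FN=13+7+10+15=45 → 25/70 = 0.35714
  class_4: TP=81, FN=23+15+18+21=77 → 81/158 = 0.51266
Weighted-recall = Σ (supportᵢ/N)·recallᵢ with N=478: (134/478)·0.79851 + (70/478)·0.67143 + (46/478)·0.78261 + (70/478)·0.35714 + (158/478)·0.51266 = 0.6192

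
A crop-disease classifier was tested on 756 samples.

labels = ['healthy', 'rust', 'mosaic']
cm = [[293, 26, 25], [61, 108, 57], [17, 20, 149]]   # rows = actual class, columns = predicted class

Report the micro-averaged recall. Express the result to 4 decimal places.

0.7275

Micro-averaging pools counts across classes: ΣTP=550, ΣFP=206, ΣFN=206.
Micro-recall = TP/(TP+FN) on pooled counts = 0.7275 (equals overall accuracy in single-label multiclass).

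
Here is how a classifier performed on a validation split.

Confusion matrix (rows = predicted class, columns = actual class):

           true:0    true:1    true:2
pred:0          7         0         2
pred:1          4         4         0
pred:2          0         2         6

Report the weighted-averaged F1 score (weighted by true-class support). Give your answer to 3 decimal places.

0.685

Per-class F1 score (2·TP/(2·TP+FP+FN)):
  0: TP=7, FP=0+2=2, FN=4+0=4 → 14/20 = 0.7000
  1: TP=4, FP=4+0=4, FN=0+2=2 → 8/14 = 0.5714
  2: TP=6, FP=0+2=2, FN=2+0=2 → 12/16 = 0.7500
Weighted-F1 score = Σ (supportᵢ/N)·F1 scoreᵢ with N=25: (11/25)·0.7000 + (6/25)·0.5714 + (8/25)·0.7500 = 0.685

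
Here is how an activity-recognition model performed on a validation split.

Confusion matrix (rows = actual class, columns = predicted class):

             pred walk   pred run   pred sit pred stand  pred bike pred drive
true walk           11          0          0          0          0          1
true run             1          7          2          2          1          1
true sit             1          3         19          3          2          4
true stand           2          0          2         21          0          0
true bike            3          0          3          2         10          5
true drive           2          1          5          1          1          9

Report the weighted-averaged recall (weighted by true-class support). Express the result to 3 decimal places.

0.616

Per-class recall (TP/(TP+FN)):
  walk: TP=11, FN=0+0+0+0+1=1 → 11/12 = 0.9167
  run: TP=7, FN=1+2+2+1+1=7 → 7/14 = 0.5000
  sit: TP=19, FN=1+3+3+2+4=13 → 19/32 = 0.5938
  stand: TP=21, FN=2+0+2+0+0=4 → 21/25 = 0.8400
  bike: TP=10, FN=3+0+3+2+5=13 → 10/23 = 0.4348
  drive: TP=9, FN=2+1+5+1+1=10 → 9/19 = 0.4737
Weighted-recall = Σ (supportᵢ/N)·recallᵢ with N=125: (12/125)·0.9167 + (14/125)·0.5000 + (32/125)·0.5938 + (25/125)·0.8400 + (23/125)·0.4348 + (19/125)·0.4737 = 0.616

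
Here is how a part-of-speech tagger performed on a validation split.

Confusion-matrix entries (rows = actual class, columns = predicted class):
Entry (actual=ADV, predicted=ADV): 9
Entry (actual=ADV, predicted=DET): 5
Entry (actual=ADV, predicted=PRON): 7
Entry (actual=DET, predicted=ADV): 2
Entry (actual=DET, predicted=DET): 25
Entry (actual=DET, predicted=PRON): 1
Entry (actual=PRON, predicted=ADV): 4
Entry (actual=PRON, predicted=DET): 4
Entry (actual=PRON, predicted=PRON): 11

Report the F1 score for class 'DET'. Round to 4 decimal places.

One-vs-rest for 'DET': TP = diagonal; FP = other classes predicted 'DET'; FN = 'DET' predicted as other.
F1 score = 2·TP/(2·TP+FP+FN).
DET: TP=25, FP=5+4=9, FN=2+1=3 → 50/62 = 0.80645

0.8065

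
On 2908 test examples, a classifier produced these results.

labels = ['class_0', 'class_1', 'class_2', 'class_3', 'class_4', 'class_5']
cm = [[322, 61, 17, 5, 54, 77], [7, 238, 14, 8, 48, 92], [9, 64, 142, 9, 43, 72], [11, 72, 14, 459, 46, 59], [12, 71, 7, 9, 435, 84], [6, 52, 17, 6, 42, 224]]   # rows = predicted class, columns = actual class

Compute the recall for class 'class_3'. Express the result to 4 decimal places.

Take TP from the diagonal, FP from the rest of the 'class_3' prediction marginal, FN from the rest of the 'class_3' actual marginal.
recall = TP/(TP+FN).
class_3: TP=459, FN=5+8+9+9+6=37 → 459/496 = 0.92540

0.9254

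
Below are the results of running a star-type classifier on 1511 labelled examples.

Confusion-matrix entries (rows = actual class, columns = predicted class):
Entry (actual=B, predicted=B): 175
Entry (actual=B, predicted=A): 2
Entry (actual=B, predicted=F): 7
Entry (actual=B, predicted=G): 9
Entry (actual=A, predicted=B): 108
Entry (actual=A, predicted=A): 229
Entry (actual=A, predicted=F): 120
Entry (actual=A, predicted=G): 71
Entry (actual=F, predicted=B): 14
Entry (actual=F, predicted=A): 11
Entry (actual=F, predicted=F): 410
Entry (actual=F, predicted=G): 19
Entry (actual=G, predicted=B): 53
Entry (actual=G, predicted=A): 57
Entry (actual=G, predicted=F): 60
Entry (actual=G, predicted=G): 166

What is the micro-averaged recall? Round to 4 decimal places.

Micro-averaging pools counts across classes: ΣTP=980, ΣFP=531, ΣFN=531.
Micro-recall = TP/(TP+FN) on pooled counts = 0.6486 (equals overall accuracy in single-label multiclass).

0.6486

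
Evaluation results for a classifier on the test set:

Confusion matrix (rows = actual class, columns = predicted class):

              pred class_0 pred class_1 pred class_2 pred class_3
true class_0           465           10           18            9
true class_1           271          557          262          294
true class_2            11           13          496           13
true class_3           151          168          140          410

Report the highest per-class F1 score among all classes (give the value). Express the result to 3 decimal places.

0.685

Per-class F1 score (2·TP/(2·TP+FP+FN)):
  class_0: TP=465, FP=271+11+151=433, FN=10+18+9=37 → 930/1400 = 0.6643
  class_1: TP=557, FP=10+13+168=191, FN=271+262+294=827 → 1114/2132 = 0.5225
  class_2: TP=496, FP=18+262+140=420, FN=11+13+13=37 → 992/1449 = 0.6846
  class_3: TP=410, FP=9+294+13=316, FN=151+168+140=459 → 820/1595 = 0.5141
Highest is class 'class_2' with F1 score = 0.685.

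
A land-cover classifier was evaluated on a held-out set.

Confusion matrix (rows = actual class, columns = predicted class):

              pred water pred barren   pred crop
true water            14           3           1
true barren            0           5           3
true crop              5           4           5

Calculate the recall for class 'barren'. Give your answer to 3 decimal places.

0.625

Treat 'barren' as positive and all other classes as negative.
recall = TP/(TP+FN).
barren: TP=5, FN=0+3=3 → 5/8 = 0.6250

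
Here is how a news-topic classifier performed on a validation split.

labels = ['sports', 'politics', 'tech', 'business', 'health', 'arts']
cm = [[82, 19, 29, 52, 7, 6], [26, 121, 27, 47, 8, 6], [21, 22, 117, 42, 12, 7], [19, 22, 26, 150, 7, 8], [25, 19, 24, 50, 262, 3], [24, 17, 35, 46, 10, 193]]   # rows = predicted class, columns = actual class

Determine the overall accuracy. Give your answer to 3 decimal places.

Accuracy = trace / total = (82+121+117+150+262+193=925) / 1591 = 925/1591 = 0.581

0.581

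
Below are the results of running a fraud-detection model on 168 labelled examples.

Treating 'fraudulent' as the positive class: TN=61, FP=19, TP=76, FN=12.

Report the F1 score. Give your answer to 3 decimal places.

0.831

Precision = TP/(TP+FP) = 76/95 = 0.8000
Recall = TP/(TP+FN) = 76/88 = 0.8636
F1 = 2·TP/(2·TP+FP+FN) = 152/183 = 0.831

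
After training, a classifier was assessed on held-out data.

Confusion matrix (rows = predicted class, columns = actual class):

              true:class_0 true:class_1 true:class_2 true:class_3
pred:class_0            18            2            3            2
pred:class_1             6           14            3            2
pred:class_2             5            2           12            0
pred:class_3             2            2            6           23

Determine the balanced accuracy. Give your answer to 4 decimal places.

0.6581

Balanced accuracy = mean of per-class recall.
  class_0: recall = 18/31 = 0.58065
  class_1: recall = 14/20 = 0.70000
  class_2: recall = 12/24 = 0.50000
  class_3: recall = 23/27 = 0.85185
Mean = (0.58065 + 0.70000 + 0.50000 + 0.85185) / 4 = 0.6581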